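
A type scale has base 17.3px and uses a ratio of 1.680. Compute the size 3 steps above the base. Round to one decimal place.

17.3 × 1.680³ = 17.3 × 4.74163 ≈ 82.03

82.0px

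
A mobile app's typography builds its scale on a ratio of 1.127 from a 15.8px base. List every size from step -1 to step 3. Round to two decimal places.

14.02px, 15.80px, 17.81px, 20.07px, 22.62px

Step -1: 15.8 ÷ 1.127 = 14.02
Step 0: 15.8px
Step 1: 15.8 × 1.127 = 17.81
Step 2: 15.8 × 1.127² = 20.07
Step 3: 15.8 × 1.127³ = 22.62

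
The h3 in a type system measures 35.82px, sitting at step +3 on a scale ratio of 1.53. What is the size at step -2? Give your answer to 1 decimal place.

4.3px

Moving from step +3 to step -2 is 5 steps down, so divide by r⁵.
35.82 ÷ 1.53⁵ = 35.82 ÷ 8.38411 ≈ 4.272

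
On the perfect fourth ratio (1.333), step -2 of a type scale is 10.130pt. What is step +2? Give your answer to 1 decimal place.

10.130 × 1.333⁴ = 10.130 × 3.15733 ≈ 31.984

32.0pt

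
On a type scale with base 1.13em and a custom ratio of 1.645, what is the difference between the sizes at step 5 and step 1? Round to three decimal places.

Step 1: 1.13 × 1.645 = 1.85885em
Step 5: 1.13 × 1.645⁵ = 13.61156em
Difference: 13.61156 − 1.85885 = 11.75271em

11.753em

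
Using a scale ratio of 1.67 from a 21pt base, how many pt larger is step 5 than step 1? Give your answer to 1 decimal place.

237.7pt

Step 1: 21.0 × 1.67 = 35.070pt
Step 5: 21.0 × 1.67⁵ = 272.773pt
Difference: 272.773 − 35.070 = 237.703pt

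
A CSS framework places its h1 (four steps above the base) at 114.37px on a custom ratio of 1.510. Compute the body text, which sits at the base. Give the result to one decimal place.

22.0px

114.37 ÷ 1.510⁴ = 114.37 ÷ 5.19886 ≈ 21.999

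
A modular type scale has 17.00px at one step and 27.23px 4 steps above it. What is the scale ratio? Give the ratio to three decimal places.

r⁴ = 27.23 / 17.00, so r = (27.23/17.00)^(1/4).
r = 1.6018^(1/4) ≈ 1.1250

1.125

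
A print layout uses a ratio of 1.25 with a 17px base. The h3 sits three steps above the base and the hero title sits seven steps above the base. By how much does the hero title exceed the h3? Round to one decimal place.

47.9px

Step 3: 17.0 × 1.25³ = 33.203px
Step 7: 17.0 × 1.25⁷ = 81.062px
Difference: 81.062 − 33.203 = 47.859px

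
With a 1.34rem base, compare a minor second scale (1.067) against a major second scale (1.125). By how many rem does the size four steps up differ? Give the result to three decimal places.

0.410rem

Minor second: 1.34 × 1.067⁴ = 1.73685rem
Major second: 1.34 × 1.125⁴ = 2.14642rem
Difference: 2.14642 − 1.73685 = 0.40957rem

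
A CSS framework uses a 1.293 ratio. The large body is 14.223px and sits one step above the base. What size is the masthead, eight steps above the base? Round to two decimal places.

85.94px

14.223 × 1.293⁷ = 14.223 × 6.04212 ≈ 85.937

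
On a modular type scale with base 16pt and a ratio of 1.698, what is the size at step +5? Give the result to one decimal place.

225.8pt

16.0 × 1.698⁵ = 16.0 × 14.11525 ≈ 225.84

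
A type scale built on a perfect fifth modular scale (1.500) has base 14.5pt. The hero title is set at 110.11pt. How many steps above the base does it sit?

1.500ⁿ = 110.11 / 14.5 = 7.5938
n = ln(7.5938) / ln(1.500) = 2.0273 / 0.4055 ≈ 5.00

5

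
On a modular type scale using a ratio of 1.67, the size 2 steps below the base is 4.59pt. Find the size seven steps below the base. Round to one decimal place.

4.59 ÷ 1.67⁵ = 4.59 ÷ 12.98920 ≈ 0.353

0.4pt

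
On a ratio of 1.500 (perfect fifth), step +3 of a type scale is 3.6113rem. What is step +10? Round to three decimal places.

61.702rem

3.6113 × 1.500⁷ = 3.6113 × 17.08594 ≈ 61.702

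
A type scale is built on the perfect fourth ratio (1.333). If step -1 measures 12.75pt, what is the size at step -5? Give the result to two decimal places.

The gap is -5 − (-1) = -4 steps, so the factor is 1.333^-4.
12.75 ÷ 1.333⁴ = 12.75 ÷ 3.15733 ≈ 4.038

4.04pt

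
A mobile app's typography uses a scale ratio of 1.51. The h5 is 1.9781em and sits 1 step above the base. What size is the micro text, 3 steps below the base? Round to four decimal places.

0.3805em

1.9781 ÷ 1.51⁴ = 1.9781 ÷ 5.19886 ≈ 0.3805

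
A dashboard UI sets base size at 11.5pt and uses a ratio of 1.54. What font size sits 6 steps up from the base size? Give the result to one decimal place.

11.5 × 1.54⁶ = 11.5 × 13.33903 ≈ 153.40

153.4pt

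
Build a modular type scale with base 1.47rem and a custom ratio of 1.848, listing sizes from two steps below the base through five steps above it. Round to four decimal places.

0.4304rem, 0.7955rem, 1.4700rem, 2.7166rem, 5.0202rem, 9.2773rem, 17.1445rem, 31.6831rem

Step -2: 1.47 ÷ 1.848² = 0.4304
Step -1: 1.47 ÷ 1.848 = 0.7955
Step 0: 1.47rem
Step 1: 1.47 × 1.848 = 2.7166
Step 2: 1.47 × 1.848² = 5.0202
Step 3: 1.47 × 1.848³ = 9.2773
Step 4: 1.47 × 1.848⁴ = 17.1445
Step 5: 1.47 × 1.848⁵ = 31.6831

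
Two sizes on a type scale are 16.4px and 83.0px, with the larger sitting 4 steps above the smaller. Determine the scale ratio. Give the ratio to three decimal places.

1.500

r⁴ = 83.0 / 16.4, so r = (83.0/16.4)^(1/4).
r = 5.0610^(1/4) ≈ 1.4999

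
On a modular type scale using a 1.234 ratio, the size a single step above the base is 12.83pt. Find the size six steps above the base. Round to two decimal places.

36.71pt

12.83 × 1.234⁵ = 12.83 × 2.86138 ≈ 36.712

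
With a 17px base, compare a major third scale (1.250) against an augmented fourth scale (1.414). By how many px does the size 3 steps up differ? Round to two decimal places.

14.86px

Major third: 17.0 × 1.250³ = 33.2031px
Augmented fourth: 17.0 × 1.414³ = 48.0615px
Difference: 48.0615 − 33.2031 = 14.8584px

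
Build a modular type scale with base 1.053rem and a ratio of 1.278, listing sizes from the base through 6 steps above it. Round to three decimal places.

1.053rem, 1.346rem, 1.720rem, 2.198rem, 2.809rem, 3.590rem, 4.588rem

Step 0: 1.053rem
Step 1: 1.053 × 1.278 = 1.346
Step 2: 1.053 × 1.278² = 1.720
Step 3: 1.053 × 1.278³ = 2.198
Step 4: 1.053 × 1.278⁴ = 2.809
Step 5: 1.053 × 1.278⁵ = 3.590
Step 6: 1.053 × 1.278⁶ = 4.588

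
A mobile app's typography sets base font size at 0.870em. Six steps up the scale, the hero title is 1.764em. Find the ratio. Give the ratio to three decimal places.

1.125

r⁶ = 1.764 / 0.870, so r = (1.764/0.870)^(1/6).
r = 2.0276^(1/6) ≈ 1.1250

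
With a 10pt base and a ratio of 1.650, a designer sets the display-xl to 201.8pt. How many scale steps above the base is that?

1.650ⁿ = 201.8 / 10 = 20.1800
n = ln(20.1800) / ln(1.650) = 3.0047 / 0.5008 ≈ 6.00

6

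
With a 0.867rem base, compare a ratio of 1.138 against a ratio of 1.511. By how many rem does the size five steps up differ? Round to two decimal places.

5.17rem

At 1.138: 0.867 × 1.138⁵ = 1.6547rem
At 1.511: 0.867 × 1.511⁵ = 6.8288rem
Difference: 6.8288 − 1.6547 = 5.1741rem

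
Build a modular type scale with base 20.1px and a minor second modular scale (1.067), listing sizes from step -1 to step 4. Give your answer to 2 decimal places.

Step -1: 20.1 ÷ 1.067 = 18.84
Step 0: 20.1px
Step 1: 20.1 × 1.067 = 21.45
Step 2: 20.1 × 1.067² = 22.88
Step 3: 20.1 × 1.067³ = 24.42
Step 4: 20.1 × 1.067⁴ = 26.05

18.84px, 20.10px, 21.45px, 22.88px, 24.42px, 26.05px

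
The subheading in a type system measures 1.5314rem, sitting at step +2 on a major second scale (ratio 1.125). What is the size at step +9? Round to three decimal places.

1.5314 × 1.125⁷ = 1.5314 × 2.28070 ≈ 3.493

3.493rem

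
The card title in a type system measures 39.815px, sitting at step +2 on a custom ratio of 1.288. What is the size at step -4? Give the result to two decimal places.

8.72px

Moving from step +2 to step -4 is 6 steps down, so divide by r⁶.
39.815 ÷ 1.288⁶ = 39.815 ÷ 4.56557 ≈ 8.721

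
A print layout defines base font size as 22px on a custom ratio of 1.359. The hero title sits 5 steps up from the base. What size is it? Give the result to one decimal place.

102.0px

22.0 × 1.359⁵ = 22.0 × 4.63551 ≈ 101.98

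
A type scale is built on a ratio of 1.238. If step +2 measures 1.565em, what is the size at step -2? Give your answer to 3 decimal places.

0.666em

1.565 ÷ 1.238⁴ = 1.565 ÷ 2.34900 ≈ 0.666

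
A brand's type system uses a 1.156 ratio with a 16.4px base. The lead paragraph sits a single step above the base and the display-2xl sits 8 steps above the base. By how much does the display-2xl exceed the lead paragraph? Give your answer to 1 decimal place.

33.3px

Step 1: 16.4 × 1.156 = 18.958px
Step 8: 16.4 × 1.156⁸ = 52.301px
Difference: 52.301 − 18.958 = 33.343px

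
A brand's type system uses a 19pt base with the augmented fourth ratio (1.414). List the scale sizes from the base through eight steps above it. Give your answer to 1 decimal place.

19.0pt, 26.9pt, 38.0pt, 53.7pt, 76.0pt, 107.4pt, 151.9pt, 214.7pt, 303.6pt

Step 0: 19pt
Step 1: 19.0 × 1.414 = 26.9
Step 2: 19.0 × 1.414² = 38.0
Step 3: 19.0 × 1.414³ = 53.7
Step 4: 19.0 × 1.414⁴ = 76.0
Step 5: 19.0 × 1.414⁵ = 107.4
Step 6: 19.0 × 1.414⁶ = 151.9
Step 7: 19.0 × 1.414⁷ = 214.7
Step 8: 19.0 × 1.414⁸ = 303.6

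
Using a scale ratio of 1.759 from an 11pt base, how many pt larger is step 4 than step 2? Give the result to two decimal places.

71.27pt

Step 2: 11.0 × 1.759² = 34.0349pt
Step 4: 11.0 × 1.759⁴ = 105.3067pt
Difference: 105.3067 − 34.0349 = 71.2718pt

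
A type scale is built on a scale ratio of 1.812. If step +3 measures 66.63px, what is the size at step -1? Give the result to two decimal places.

6.18px

The gap is -1 − (3) = -4 steps, so the factor is 1.812^-4.
66.63 ÷ 1.812⁴ = 66.63 ÷ 10.78035 ≈ 6.181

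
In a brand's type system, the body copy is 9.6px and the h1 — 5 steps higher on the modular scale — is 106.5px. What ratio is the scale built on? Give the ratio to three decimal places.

1.618

r⁵ = 106.5 / 9.6, so r = (106.5/9.6)^(1/5).
r = 11.0938^(1/5) ≈ 1.6181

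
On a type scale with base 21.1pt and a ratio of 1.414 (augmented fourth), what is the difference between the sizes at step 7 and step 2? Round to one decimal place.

196.3pt

Step 2: 21.1 × 1.414² = 42.187pt
Step 7: 21.1 × 1.414⁷ = 238.467pt
Difference: 238.467 − 42.187 = 196.280pt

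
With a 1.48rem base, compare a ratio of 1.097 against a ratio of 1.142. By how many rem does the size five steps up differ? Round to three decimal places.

At 1.097: 1.48 × 1.097⁵ = 2.35123rem
At 1.142: 1.48 × 1.142⁵ = 2.87470rem
Difference: 2.87470 − 2.35123 = 0.52347rem

0.523rem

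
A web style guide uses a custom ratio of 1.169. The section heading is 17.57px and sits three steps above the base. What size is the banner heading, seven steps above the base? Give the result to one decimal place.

Moving from step +3 to step +7 is 4 steps up, so multiply by r⁴.
17.57 × 1.169⁴ = 17.57 × 1.86749 ≈ 32.812

32.8px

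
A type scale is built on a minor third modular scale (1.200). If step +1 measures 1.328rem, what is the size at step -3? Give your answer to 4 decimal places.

1.328 ÷ 1.200⁴ = 1.328 ÷ 2.07360 ≈ 0.6404

0.6404rem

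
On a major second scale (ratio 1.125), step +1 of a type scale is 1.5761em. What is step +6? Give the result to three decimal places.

2.840em

Moving from step +1 to step +6 is 5 steps up, so multiply by r⁵.
1.5761 × 1.125⁵ = 1.5761 × 1.80203 ≈ 2.840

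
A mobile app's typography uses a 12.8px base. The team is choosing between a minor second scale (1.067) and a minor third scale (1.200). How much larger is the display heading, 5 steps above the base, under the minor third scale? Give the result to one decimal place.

14.1px

Minor second: 12.8 × 1.067⁵ = 17.702px
Minor third: 12.8 × 1.200⁵ = 31.850px
Difference: 31.850 − 17.702 = 14.148px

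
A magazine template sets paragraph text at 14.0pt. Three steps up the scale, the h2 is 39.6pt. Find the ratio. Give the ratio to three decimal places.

The ratio satisfies 14.0 × r³ = 39.6, so r = (39.6 / 14.0)^(1/3).
r = 2.8286^(1/3) ≈ 1.4142

1.414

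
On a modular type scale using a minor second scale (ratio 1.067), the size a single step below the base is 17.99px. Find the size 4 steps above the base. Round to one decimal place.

24.9px

17.99 × 1.067⁵ = 17.99 × 1.38300 ≈ 24.880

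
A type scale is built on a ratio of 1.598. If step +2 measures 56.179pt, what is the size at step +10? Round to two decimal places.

2388.85pt

The gap is 10 − (2) = 8 steps, so the factor is 1.598^8.
56.179 × 1.598⁸ = 56.179 × 42.52205 ≈ 2388.846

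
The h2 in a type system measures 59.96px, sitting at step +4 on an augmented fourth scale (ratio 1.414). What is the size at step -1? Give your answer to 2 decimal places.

10.61px

59.96 ÷ 1.414⁵ = 59.96 ÷ 5.65258 ≈ 10.608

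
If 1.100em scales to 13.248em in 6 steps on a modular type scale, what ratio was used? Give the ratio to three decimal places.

r⁶ = 13.248 / 1.100, so r = (13.248/1.100)^(1/6).
r = 12.0436^(1/6) ≈ 1.5140

1.514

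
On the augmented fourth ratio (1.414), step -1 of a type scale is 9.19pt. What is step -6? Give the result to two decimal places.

The gap is -6 − (-1) = -5 steps, so the factor is 1.414^-5.
9.19 ÷ 1.414⁵ = 9.19 ÷ 5.65258 ≈ 1.626

1.63pt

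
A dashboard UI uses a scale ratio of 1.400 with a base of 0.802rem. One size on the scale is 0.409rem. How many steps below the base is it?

2

1.400ⁿ = 0.802 / 0.409 = 1.9609
n = ln(1.9609) / ln(1.400) = 0.6734 / 0.3365 ≈ 2.00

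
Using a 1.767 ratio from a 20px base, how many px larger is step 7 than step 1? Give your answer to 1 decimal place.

Step 1: 20.0 × 1.767 = 35.340px
Step 7: 20.0 × 1.767⁷ = 1075.687px
Difference: 1075.687 − 35.340 = 1040.347px

1040.3px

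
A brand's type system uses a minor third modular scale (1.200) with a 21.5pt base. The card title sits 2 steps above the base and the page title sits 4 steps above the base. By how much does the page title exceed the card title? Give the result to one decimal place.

Step 2: 21.5 × 1.200² = 30.960pt
Step 4: 21.5 × 1.200⁴ = 44.582pt
Difference: 44.582 − 30.960 = 13.622pt

13.6pt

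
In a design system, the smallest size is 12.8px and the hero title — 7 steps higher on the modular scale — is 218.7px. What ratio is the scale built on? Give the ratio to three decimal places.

The ratio satisfies 12.8 × r⁷ = 218.7, so r = (218.7 / 12.8)^(1/7).
r = 17.0859^(1/7) ≈ 1.5000

1.500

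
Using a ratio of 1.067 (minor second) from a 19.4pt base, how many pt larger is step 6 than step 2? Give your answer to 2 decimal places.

Step 2: 19.4 × 1.067² = 22.0867pt
Step 6: 19.4 × 1.067⁶ = 28.6278pt
Difference: 28.6278 − 22.0867 = 6.5411pt

6.54pt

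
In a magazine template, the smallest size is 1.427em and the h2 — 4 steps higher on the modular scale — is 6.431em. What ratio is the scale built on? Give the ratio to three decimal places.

1.457

r⁴ = 6.431 / 1.427, so r = (6.431/1.427)^(1/4).
r = 4.5067^(1/4) ≈ 1.4570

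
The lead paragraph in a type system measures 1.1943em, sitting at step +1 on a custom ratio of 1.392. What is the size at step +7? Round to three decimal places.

Moving from step +1 to step +7 is 6 steps up, so multiply by r⁶.
1.1943 × 1.392⁶ = 1.1943 × 7.27504 ≈ 8.689

8.689em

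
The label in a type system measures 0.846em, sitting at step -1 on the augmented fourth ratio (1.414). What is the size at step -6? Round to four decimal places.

0.1497em

0.846 ÷ 1.414⁵ = 0.846 ÷ 5.65258 ≈ 0.1497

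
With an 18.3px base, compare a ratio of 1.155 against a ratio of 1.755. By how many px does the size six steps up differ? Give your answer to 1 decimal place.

At 1.155: 18.3 × 1.155⁶ = 43.445px
At 1.755: 18.3 × 1.755⁶ = 534.704px
Difference: 534.704 − 43.445 = 491.259px

491.3px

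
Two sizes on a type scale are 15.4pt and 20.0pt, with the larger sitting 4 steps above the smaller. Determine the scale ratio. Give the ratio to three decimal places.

1.068

The ratio satisfies 15.4 × r⁴ = 20.0, so r = (20.0 / 15.4)^(1/4).
r = 1.2987^(1/4) ≈ 1.0675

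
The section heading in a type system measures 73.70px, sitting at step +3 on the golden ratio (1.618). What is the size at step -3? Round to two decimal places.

73.70 ÷ 1.618⁶ = 73.70 ÷ 17.94201 ≈ 4.108

4.11px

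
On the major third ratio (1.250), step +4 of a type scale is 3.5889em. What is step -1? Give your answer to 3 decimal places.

1.176em

3.5889 ÷ 1.250⁵ = 3.5889 ÷ 3.05176 ≈ 1.176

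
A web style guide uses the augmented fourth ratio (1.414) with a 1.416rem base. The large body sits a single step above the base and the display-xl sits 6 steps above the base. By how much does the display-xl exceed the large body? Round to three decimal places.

Step 1: 1.416 × 1.414 = 2.00222rem
Step 6: 1.416 × 1.414⁶ = 11.31774rem
Difference: 11.31774 − 2.00222 = 9.31552rem

9.316rem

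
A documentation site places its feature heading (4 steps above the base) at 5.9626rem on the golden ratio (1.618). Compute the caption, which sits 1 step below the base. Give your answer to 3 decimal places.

0.538rem

5.9626 ÷ 1.618⁵ = 5.9626 ÷ 11.08901 ≈ 0.538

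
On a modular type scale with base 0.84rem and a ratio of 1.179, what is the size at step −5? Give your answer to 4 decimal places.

0.3687rem

A modular type scale is a geometric sequence: sizeₙ = base × rⁿ.
0.84 ÷ 1.179⁵ = 0.84 ÷ 2.27808 ≈ 0.3687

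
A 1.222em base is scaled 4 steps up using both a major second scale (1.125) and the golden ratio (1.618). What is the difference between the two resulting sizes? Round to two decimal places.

Major second: 1.222 × 1.125⁴ = 1.9574em
Golden ratio: 1.222 × 1.618⁴ = 8.3750em
Difference: 8.3750 − 1.9574 = 6.4176em

6.42em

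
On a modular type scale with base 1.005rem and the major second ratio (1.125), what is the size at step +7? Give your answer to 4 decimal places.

2.2921rem

Every step multiplies by the scale ratio.
1.005 × 1.125⁷ = 1.005 × 2.28070 ≈ 2.2921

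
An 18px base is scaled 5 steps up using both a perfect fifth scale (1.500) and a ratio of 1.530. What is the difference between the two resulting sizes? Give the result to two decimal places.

14.23px

Perfect fifth: 18.0 × 1.500⁵ = 136.6875px
At 1.530: 18.0 × 1.530⁵ = 150.9140px
Difference: 150.9140 − 136.6875 = 14.2265px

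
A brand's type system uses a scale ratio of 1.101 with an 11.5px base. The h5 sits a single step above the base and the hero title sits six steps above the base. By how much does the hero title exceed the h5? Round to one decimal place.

7.8px

Step 1: 11.5 × 1.101 = 12.662px
Step 6: 11.5 × 1.101⁶ = 20.484px
Difference: 20.484 − 12.662 = 7.822px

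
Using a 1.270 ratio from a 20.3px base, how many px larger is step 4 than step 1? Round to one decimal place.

Step 1: 20.3 × 1.270 = 25.781px
Step 4: 20.3 × 1.270⁴ = 52.809px
Difference: 52.809 − 25.781 = 27.028px

27.0px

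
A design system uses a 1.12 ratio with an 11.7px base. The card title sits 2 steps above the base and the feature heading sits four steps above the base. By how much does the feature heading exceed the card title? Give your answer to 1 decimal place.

3.7px

Step 2: 11.7 × 1.12² = 14.676px
Step 4: 11.7 × 1.12⁴ = 18.410px
Difference: 18.410 − 14.676 = 3.734px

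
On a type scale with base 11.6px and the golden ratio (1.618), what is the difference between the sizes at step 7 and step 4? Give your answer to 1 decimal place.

257.2px

Step 4: 11.6 × 1.618⁴ = 79.501px
Step 7: 11.6 × 1.618⁷ = 336.750px
Difference: 336.750 − 79.501 = 257.249px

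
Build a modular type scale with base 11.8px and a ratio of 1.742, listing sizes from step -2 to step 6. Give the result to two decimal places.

Step -2: 11.8 ÷ 1.742² = 3.89
Step -1: 11.8 ÷ 1.742 = 6.77
Step 0: 11.8px
Step 1: 11.8 × 1.742 = 20.56
Step 2: 11.8 × 1.742² = 35.81
Step 3: 11.8 × 1.742³ = 62.38
Step 4: 11.8 × 1.742⁴ = 108.66
Step 5: 11.8 × 1.742⁵ = 189.29
Step 6: 11.8 × 1.742⁶ = 329.74

3.89px, 6.77px, 11.80px, 20.56px, 35.81px, 62.38px, 108.66px, 189.29px, 329.74px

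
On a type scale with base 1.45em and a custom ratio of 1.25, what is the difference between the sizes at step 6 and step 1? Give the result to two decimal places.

Step 1: 1.45 × 1.25 = 1.8125em
Step 6: 1.45 × 1.25⁶ = 5.5313em
Difference: 5.5313 − 1.8125 = 3.7188em

3.72em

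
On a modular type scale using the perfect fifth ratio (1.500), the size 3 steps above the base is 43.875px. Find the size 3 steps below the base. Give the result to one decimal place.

The gap is -3 − (3) = -6 steps, so the factor is 1.500^-6.
43.875 ÷ 1.500⁶ = 43.875 ÷ 11.39062 ≈ 3.852

3.9px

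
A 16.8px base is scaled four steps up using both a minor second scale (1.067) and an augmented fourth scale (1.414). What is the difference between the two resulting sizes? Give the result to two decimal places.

45.38px

Minor second: 16.8 × 1.067⁴ = 21.7754px
Augmented fourth: 16.8 × 1.414⁴ = 67.1594px
Difference: 67.1594 − 21.7754 = 45.3840px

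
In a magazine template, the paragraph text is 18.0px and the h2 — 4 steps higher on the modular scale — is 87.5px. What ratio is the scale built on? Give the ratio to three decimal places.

r⁴ = 87.5 / 18.0, so r = (87.5/18.0)^(1/4).
r = 4.8611^(1/4) ≈ 1.4849

1.485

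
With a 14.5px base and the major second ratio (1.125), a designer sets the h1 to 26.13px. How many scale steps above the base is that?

1.125ⁿ = 26.13 / 14.5 = 1.8021
n = ln(1.8021) / ln(1.125) = 0.5889 / 0.1178 ≈ 5.00

5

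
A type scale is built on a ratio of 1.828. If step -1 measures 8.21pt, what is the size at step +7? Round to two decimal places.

1023.65pt

Moving from step -1 to step +7 is 8 steps up, so multiply by r⁸.
8.21 × 1.828⁸ = 8.21 × 124.68366 ≈ 1023.653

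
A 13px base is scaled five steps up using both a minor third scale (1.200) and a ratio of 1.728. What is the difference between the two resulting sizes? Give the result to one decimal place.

Minor third: 13.0 × 1.200⁵ = 32.348px
At 1.728: 13.0 × 1.728⁵ = 200.291px
Difference: 200.291 − 32.348 = 167.943px

167.9px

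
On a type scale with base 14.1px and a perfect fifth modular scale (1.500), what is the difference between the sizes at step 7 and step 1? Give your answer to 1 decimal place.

219.8px

Step 1: 14.1 × 1.500 = 21.150px
Step 7: 14.1 × 1.500⁷ = 240.912px
Difference: 240.912 − 21.150 = 219.762px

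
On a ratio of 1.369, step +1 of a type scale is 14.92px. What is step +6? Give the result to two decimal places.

Moving from step +1 to step +6 is 5 steps up, so multiply by r⁵.
14.92 × 1.369⁵ = 14.92 × 4.80858 ≈ 71.744

71.74px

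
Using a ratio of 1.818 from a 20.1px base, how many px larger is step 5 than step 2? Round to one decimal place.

Step 2: 20.1 × 1.818² = 66.433px
Step 5: 20.1 × 1.818⁵ = 399.177px
Difference: 399.177 − 66.433 = 332.744px

332.7px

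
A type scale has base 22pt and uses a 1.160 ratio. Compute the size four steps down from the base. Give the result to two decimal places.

12.15pt

22.0 ÷ 1.160⁴ = 22.0 ÷ 1.81064 ≈ 12.15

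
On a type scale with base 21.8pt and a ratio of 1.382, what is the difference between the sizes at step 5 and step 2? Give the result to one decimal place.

68.3pt

Step 2: 21.8 × 1.382² = 41.636pt
Step 5: 21.8 × 1.382⁵ = 109.900pt
Difference: 109.900 − 41.636 = 68.264pt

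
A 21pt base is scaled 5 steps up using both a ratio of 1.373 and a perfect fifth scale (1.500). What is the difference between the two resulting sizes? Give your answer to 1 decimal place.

57.0pt

At 1.373: 21.0 × 1.373⁵ = 102.464pt
Perfect fifth: 21.0 × 1.500⁵ = 159.469pt
Difference: 159.469 − 102.464 = 57.005pt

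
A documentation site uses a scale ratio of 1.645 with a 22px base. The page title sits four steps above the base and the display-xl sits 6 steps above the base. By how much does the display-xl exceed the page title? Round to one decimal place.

Step 4: 22.0 × 1.645⁴ = 161.097px
Step 6: 22.0 × 1.645⁶ = 435.931px
Difference: 435.931 − 161.097 = 274.834px

274.8px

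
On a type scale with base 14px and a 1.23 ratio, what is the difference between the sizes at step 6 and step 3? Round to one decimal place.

22.4px

Step 3: 14.0 × 1.23³ = 26.052px
Step 6: 14.0 × 1.23⁶ = 48.480px
Difference: 48.480 − 26.052 = 22.428px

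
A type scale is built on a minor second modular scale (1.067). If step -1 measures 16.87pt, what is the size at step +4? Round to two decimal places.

23.33pt

16.87 × 1.067⁵ = 16.87 × 1.38300 ≈ 23.331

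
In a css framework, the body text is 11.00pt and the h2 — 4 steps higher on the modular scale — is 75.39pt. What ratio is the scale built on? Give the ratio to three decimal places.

r⁴ = 75.39 / 11.00, so r = (75.39/11.00)^(1/4).
r = 6.8536^(1/4) ≈ 1.6180

1.618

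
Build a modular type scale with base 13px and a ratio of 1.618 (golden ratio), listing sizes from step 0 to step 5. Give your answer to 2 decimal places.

Step 0: 13px
Step 1: 13.0 × 1.618 = 21.03
Step 2: 13.0 × 1.618² = 34.03
Step 3: 13.0 × 1.618³ = 55.07
Step 4: 13.0 × 1.618⁴ = 89.10
Step 5: 13.0 × 1.618⁵ = 144.16

13.00px, 21.03px, 34.03px, 55.07px, 89.10px, 144.16px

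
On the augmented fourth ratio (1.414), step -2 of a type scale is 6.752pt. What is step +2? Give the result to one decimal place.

6.752 × 1.414⁴ = 6.752 × 3.99758 ≈ 26.992

27.0pt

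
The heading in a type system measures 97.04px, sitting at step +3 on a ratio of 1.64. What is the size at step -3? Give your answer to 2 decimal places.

4.99px

97.04 ÷ 1.64⁶ = 97.04 ÷ 19.45643 ≈ 4.988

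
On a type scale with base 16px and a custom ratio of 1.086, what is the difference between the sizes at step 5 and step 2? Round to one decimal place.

5.3px

Step 2: 16.0 × 1.086² = 18.870px
Step 5: 16.0 × 1.086⁵ = 24.170px
Difference: 24.170 − 18.870 = 5.300px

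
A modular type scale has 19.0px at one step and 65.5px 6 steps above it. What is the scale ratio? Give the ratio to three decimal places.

The ratio satisfies 19.0 × r⁶ = 65.5, so r = (65.5 / 19.0)^(1/6).
r = 3.4474^(1/6) ≈ 1.2291

1.229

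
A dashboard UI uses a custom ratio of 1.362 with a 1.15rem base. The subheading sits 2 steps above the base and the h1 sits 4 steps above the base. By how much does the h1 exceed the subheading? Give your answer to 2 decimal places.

Step 2: 1.15 × 1.362² = 2.1333rem
Step 4: 1.15 × 1.362⁴ = 3.9574rem
Difference: 3.9574 − 2.1333 = 1.8241rem

1.82rem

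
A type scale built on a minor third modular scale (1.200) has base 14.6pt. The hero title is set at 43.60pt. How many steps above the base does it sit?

1.200ⁿ = 43.60 / 14.6 = 2.9863
n = ln(2.9863) / ln(1.200) = 1.0940 / 0.1823 ≈ 6.00

6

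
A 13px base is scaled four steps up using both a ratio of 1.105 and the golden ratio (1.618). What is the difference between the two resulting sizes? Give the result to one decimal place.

At 1.105: 13.0 × 1.105⁴ = 19.382px
Golden ratio: 13.0 × 1.618⁴ = 89.096px
Difference: 89.096 − 19.382 = 69.714px

69.7px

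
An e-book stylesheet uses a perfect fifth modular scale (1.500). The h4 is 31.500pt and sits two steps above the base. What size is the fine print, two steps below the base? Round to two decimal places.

6.22pt

31.500 ÷ 1.500⁴ = 31.500 ÷ 5.06250 ≈ 6.222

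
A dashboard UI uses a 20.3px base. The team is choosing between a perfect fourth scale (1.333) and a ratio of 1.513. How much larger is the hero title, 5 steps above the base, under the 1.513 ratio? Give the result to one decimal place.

75.5px

Perfect fourth: 20.3 × 1.333⁵ = 85.437px
At 1.513: 20.3 × 1.513⁵ = 160.950px
Difference: 160.950 − 85.437 = 75.513px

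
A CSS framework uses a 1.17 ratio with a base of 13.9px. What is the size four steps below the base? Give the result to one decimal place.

7.4px

Every step multiplies by the scale ratio.
13.9 ÷ 1.17⁴ = 13.9 ÷ 1.87389 ≈ 7.42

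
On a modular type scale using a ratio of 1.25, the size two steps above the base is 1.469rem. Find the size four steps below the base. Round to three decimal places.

The gap is -4 − (2) = -6 steps, so the factor is 1.25^-6.
1.469 ÷ 1.25⁶ = 1.469 ÷ 3.81470 ≈ 0.385

0.385rem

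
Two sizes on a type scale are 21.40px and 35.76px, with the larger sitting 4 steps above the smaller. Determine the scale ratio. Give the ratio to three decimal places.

1.137

The ratio satisfies 21.40 × r⁴ = 35.76, so r = (35.76 / 21.40)^(1/4).
r = 1.6710^(1/4) ≈ 1.1370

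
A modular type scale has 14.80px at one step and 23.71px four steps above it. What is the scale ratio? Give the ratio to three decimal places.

1.125

The ratio satisfies 14.80 × r⁴ = 23.71, so r = (23.71 / 14.80)^(1/4).
r = 1.6020^(1/4) ≈ 1.1250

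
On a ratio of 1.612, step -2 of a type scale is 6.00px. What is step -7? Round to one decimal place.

0.6px

The gap is -7 − (-2) = -5 steps, so the factor is 1.612^-5.
6.00 ÷ 1.612⁵ = 6.00 ÷ 10.88492 ≈ 0.551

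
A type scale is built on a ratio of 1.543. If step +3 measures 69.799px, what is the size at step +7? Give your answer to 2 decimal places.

69.799 × 1.543⁴ = 69.799 × 5.66844 ≈ 395.652

395.65px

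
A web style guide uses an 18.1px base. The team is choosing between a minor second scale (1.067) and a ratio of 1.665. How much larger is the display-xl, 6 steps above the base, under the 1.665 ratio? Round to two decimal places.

358.91px

Minor second: 18.1 × 1.067⁶ = 26.7095px
At 1.665: 18.1 × 1.665⁶ = 385.6240px
Difference: 385.6240 − 26.7095 = 358.9145px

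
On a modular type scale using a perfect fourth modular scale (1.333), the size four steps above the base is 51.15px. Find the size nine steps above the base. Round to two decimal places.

215.28px

Moving from step +4 to step +9 is 5 steps up, so multiply by r⁵.
51.15 × 1.333⁵ = 51.15 × 4.20873 ≈ 215.276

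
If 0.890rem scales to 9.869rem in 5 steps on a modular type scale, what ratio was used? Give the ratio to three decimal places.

r⁵ = 9.869 / 0.890, so r = (9.869/0.890)^(1/5).
r = 11.0888^(1/5) ≈ 1.6180

1.618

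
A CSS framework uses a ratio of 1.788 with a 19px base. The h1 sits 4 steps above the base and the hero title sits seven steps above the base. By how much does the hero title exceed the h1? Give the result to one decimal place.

Step 4: 19.0 × 1.788⁴ = 194.189px
Step 7: 19.0 × 1.788⁷ = 1110.008px
Difference: 1110.008 − 194.189 = 915.819px

915.8px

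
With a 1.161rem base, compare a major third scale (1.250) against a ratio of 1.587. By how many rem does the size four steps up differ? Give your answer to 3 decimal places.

4.530rem

Major third: 1.161 × 1.250⁴ = 2.83447rem
At 1.587: 1.161 × 1.587⁴ = 7.36444rem
Difference: 7.36444 − 2.83447 = 4.52997rem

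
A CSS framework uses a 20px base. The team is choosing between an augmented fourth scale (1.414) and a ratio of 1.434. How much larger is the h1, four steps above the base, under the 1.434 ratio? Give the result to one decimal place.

Augmented fourth: 20.0 × 1.414⁴ = 79.952px
At 1.434: 20.0 × 1.434⁴ = 84.572px
Difference: 84.572 − 79.952 = 4.620px

4.6px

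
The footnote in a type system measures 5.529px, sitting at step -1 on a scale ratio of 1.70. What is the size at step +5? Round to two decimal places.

133.46px

Moving from step -1 to step +5 is 6 steps up, so multiply by r⁶.
5.529 × 1.70⁶ = 5.529 × 24.13757 ≈ 133.457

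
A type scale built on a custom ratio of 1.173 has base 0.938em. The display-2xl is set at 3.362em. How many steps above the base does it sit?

1.173ⁿ = 3.362 / 0.938 = 3.5842
n = ln(3.5842) / ln(1.173) = 1.2765 / 0.1596 ≈ 8.00

8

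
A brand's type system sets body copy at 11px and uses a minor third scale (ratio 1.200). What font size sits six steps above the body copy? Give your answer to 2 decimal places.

A modular type scale is a geometric sequence: sizeₙ = base × rⁿ.
11.0 × 1.200⁶ = 11.0 × 2.98598 ≈ 32.85

32.85px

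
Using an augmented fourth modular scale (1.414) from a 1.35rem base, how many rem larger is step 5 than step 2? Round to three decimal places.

4.932rem

Step 2: 1.35 × 1.414² = 2.69918rem
Step 5: 1.35 × 1.414⁵ = 7.63099rem
Difference: 7.63099 − 2.69918 = 4.93181rem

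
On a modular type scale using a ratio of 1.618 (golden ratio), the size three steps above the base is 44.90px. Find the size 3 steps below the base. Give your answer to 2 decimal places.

44.90 ÷ 1.618⁶ = 44.90 ÷ 17.94201 ≈ 2.503

2.50px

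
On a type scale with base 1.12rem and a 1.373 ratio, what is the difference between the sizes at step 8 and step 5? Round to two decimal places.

Step 5: 1.12 × 1.373⁵ = 5.4648rem
Step 8: 1.12 × 1.373⁸ = 14.1443rem
Difference: 14.1443 − 5.4648 = 8.6795rem

8.68rem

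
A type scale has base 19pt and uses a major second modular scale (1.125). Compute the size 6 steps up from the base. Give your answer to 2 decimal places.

Every step multiplies by the scale ratio.
19.0 × 1.125⁶ = 19.0 × 2.02729 ≈ 38.52

38.52pt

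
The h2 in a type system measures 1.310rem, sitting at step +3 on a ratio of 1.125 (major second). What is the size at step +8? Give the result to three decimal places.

2.361rem

Moving from step +3 to step +8 is 5 steps up, so multiply by r⁵.
1.310 × 1.125⁵ = 1.310 × 1.80203 ≈ 2.361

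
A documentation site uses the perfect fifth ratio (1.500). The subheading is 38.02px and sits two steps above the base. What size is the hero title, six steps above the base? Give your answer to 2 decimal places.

192.48px

Moving from step +2 to step +6 is 4 steps up, so multiply by r⁴.
38.02 × 1.500⁴ = 38.02 × 5.06250 ≈ 192.476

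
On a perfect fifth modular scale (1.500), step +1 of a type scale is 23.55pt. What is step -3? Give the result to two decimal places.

23.55 ÷ 1.500⁴ = 23.55 ÷ 5.06250 ≈ 4.652

4.65pt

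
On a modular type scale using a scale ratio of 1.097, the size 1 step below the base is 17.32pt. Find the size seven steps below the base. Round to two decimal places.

17.32 ÷ 1.097⁶ = 17.32 ÷ 1.74277 ≈ 9.938

9.94pt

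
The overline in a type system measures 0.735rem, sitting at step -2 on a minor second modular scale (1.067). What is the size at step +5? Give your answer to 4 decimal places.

0.735 × 1.067⁷ = 0.735 × 1.57453 ≈ 1.1573

1.1573rem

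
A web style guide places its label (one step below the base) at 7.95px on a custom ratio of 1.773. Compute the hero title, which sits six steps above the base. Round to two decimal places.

The gap is 6 − (-1) = 7 steps, so the factor is 1.773^7.
7.95 × 1.773⁷ = 7.95 × 55.07584 ≈ 437.853

437.85px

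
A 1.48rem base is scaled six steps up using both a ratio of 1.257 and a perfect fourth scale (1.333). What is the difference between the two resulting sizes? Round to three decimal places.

At 1.257: 1.48 × 1.257⁶ = 5.83812rem
Perfect fourth: 1.48 × 1.333⁶ = 8.30314rem
Difference: 8.30314 − 5.83812 = 2.46502rem

2.465rem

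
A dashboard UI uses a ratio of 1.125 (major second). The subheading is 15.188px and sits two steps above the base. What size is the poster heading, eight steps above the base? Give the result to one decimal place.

30.8px

The gap is 8 − (2) = 6 steps, so the factor is 1.125^6.
15.188 × 1.125⁶ = 15.188 × 2.02729 ≈ 30.790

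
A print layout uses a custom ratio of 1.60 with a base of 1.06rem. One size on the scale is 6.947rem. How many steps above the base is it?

4

1.60ⁿ = 6.947 / 1.06 = 6.5538
n = ln(6.5538) / ln(1.60) = 1.8800 / 0.4700 ≈ 4.00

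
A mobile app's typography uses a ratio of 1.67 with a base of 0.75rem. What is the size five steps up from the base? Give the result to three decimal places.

9.742rem

Every step multiplies by the scale ratio.
0.75 × 1.67⁵ = 0.75 × 12.98920 ≈ 9.742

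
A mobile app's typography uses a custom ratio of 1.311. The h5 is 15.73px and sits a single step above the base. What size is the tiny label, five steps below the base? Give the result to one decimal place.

15.73 ÷ 1.311⁶ = 15.73 ÷ 5.07711 ≈ 3.098

3.1px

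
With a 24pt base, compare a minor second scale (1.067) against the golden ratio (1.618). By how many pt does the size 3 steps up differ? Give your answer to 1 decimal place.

72.5pt

Minor second: 24.0 × 1.067³ = 29.154pt
Golden ratio: 24.0 × 1.618³ = 101.659pt
Difference: 101.659 − 29.154 = 72.505pt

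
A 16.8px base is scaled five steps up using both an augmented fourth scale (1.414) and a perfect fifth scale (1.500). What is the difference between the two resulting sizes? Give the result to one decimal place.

32.6px

Augmented fourth: 16.8 × 1.414⁵ = 94.963px
Perfect fifth: 16.8 × 1.500⁵ = 127.575px
Difference: 127.575 − 94.963 = 32.612px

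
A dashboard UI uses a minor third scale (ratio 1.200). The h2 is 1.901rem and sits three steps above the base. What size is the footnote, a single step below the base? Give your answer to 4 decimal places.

Moving from step +3 to step -1 is 4 steps down, so divide by r⁴.
1.901 ÷ 1.200⁴ = 1.901 ÷ 2.07360 ≈ 0.9168

0.9168rem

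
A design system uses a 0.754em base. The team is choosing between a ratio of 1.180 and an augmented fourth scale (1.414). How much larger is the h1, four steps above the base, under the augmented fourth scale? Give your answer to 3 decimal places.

At 1.180: 0.754 × 1.180⁴ = 1.46184em
Augmented fourth: 0.754 × 1.414⁴ = 3.01418em
Difference: 3.01418 − 1.46184 = 1.55234em

1.552em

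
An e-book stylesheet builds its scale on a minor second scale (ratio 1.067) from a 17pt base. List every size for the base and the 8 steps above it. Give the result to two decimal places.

Step 0: 17pt
Step 1: 17.0 × 1.067 = 18.14
Step 2: 17.0 × 1.067² = 19.35
Step 3: 17.0 × 1.067³ = 20.65
Step 4: 17.0 × 1.067⁴ = 22.03
Step 5: 17.0 × 1.067⁵ = 23.51
Step 6: 17.0 × 1.067⁶ = 25.09
Step 7: 17.0 × 1.067⁷ = 26.77
Step 8: 17.0 × 1.067⁸ = 28.56

17.00pt, 18.14pt, 19.35pt, 20.65pt, 22.03pt, 23.51pt, 25.09pt, 26.77pt, 28.56pt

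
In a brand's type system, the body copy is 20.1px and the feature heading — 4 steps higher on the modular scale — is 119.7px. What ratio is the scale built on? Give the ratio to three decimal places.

1.562

The ratio satisfies 20.1 × r⁴ = 119.7, so r = (119.7 / 20.1)^(1/4).
r = 5.9552^(1/4) ≈ 1.5622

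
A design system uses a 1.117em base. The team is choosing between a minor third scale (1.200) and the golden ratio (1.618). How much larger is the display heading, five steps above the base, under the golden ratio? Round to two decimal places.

Minor third: 1.117 × 1.200⁵ = 2.7795em
Golden ratio: 1.117 × 1.618⁵ = 12.3864em
Difference: 12.3864 − 2.7795 = 9.6069em

9.61em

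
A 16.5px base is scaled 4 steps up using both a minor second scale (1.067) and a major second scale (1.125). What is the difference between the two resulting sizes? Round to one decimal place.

Minor second: 16.5 × 1.067⁴ = 21.387px
Major second: 16.5 × 1.125⁴ = 26.430px
Difference: 26.430 − 21.387 = 5.043px

5.0px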